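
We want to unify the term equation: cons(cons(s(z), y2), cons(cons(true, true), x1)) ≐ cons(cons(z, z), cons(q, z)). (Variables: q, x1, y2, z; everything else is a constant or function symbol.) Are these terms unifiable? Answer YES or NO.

Decompose cons/2: cons(s(z), y2) ≐ cons(z, z),  cons(cons(true, true), x1) ≐ cons(q, z).
Decompose cons/2: s(z) ≐ z,  y2 ≐ z.
Occurs check fails: z occurs in s(z); the equation z ≐ s(z) has no finite solution.

NO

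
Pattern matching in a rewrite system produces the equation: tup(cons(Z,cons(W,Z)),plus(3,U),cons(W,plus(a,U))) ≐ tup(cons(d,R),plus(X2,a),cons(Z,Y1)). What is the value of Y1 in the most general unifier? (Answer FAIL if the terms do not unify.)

Decompose tup/3: cons(Z,cons(W,Z)) ≐ cons(d,R),  plus(3,U) ≐ plus(X2,a),  cons(W,plus(a,U)) ≐ cons(Z,Y1).
Decompose cons/2: Z ≐ d,  cons(W,Z) ≐ R.
Bind Z := d; substituting into the 2 remaining equations that mention Z gives: cons(W,d) ≐ R,  cons(W,plus(a,U)) ≐ cons(d,Y1).
Bind R := cons(W,d); no other remaining equation mentions R.
Decompose plus/2: 3 ≐ X2,  U ≐ a.
Bind X2 := 3; no other remaining equation mentions X2.
Bind U := a; substituting into the remaining equation gives: cons(W,plus(a,a)) ≐ cons(d,Y1).
Decompose cons/2: W ≐ d,  plus(a,a) ≐ Y1.
Bind W := d; no other remaining equation mentions W. Substituting into the earlier binding gives R := cons(d,d).
Bind Y1 := plus(a,a).
MGU = { Z := d, R := cons(d,d), X2 := 3, U := a, W := d, Y1 := plus(a,a) }, so Y1 := plus(a,a).

plus(a,a)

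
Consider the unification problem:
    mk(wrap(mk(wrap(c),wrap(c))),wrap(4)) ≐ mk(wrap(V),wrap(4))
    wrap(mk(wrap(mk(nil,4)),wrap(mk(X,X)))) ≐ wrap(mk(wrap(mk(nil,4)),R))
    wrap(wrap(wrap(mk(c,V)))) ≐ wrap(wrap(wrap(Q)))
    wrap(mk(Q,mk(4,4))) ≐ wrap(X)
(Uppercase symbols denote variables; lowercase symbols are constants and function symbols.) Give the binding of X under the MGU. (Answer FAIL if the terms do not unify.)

mk(mk(c,mk(wrap(c),wrap(c))),mk(4,4))

Decompose mk/2: wrap(mk(wrap(c),wrap(c))) ≐ wrap(V),  wrap(4) ≐ wrap(4).
Decompose wrap/1: mk(wrap(c),wrap(c)) ≐ V.
Bind V := mk(wrap(c),wrap(c)); substituting into the one remaining equation that mentions V gives: wrap(wrap(wrap(mk(c,mk(wrap(c),wrap(c)))))) ≐ wrap(wrap(wrap(Q))).
Delete trivial equation wrap(4) ≐ wrap(4).
Decompose wrap/1: mk(wrap(mk(nil,4)),wrap(mk(X,X))) ≐ mk(wrap(mk(nil,4)),R).
Decompose mk/2: wrap(mk(nil,4)) ≐ wrap(mk(nil,4)),  wrap(mk(X,X)) ≐ R.
Delete trivial equation wrap(mk(nil,4)) ≐ wrap(mk(nil,4)).
Bind R := wrap(mk(X,X)); no other remaining equation mentions R.
Decompose wrap/1: wrap(wrap(mk(c,mk(wrap(c),wrap(c))))) ≐ wrap(wrap(Q)).
Decompose wrap/1: wrap(mk(c,mk(wrap(c),wrap(c)))) ≐ wrap(Q).
Decompose wrap/1: mk(c,mk(wrap(c),wrap(c))) ≐ Q.
Bind Q := mk(c,mk(wrap(c),wrap(c))); substituting into the remaining equation gives: wrap(mk(mk(c,mk(wrap(c),wrap(c))),mk(4,4))) ≐ wrap(X).
Decompose wrap/1: mk(mk(c,mk(wrap(c),wrap(c))),mk(4,4)) ≐ X.
Bind X := mk(mk(c,mk(wrap(c),wrap(c))),mk(4,4)). Substituting into the earlier binding gives R := wrap(mk(mk(mk(c,mk(wrap(c),wrap(c))),mk(4,4)),mk(mk(c,mk(wrap(c),wrap(c))),mk(4,4)))).
MGU = { V ↦ mk(wrap(c),wrap(c)), R ↦ wrap(mk(mk(mk(c,mk(wrap(c),wrap(c))),mk(4,4)),mk(mk(c,mk(wrap(c),wrap(c))),mk(4,4)))), Q ↦ mk(c,mk(wrap(c),wrap(c))), X ↦ mk(mk(c,mk(wrap(c),wrap(c))),mk(4,4)) }, so X ↦ mk(mk(c,mk(wrap(c),wrap(c))),mk(4,4)).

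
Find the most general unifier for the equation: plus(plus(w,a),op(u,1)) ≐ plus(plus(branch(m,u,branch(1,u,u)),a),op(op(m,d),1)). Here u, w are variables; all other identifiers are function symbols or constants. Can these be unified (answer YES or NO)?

YES

Decompose plus/2: plus(w,a) ≐ plus(branch(m,u,branch(1,u,u)),a),  op(u,1) ≐ op(op(m,d),1).
Decompose plus/2: w ≐ branch(m,u,branch(1,u,u)),  a ≐ a.
Bind w := branch(m,u,branch(1,u,u)); no other remaining equation mentions w.
Delete trivial equation a ≐ a.
Decompose op/2: u ≐ op(m,d),  1 ≐ 1.
Bind u := op(m,d); no other remaining equation mentions u. Substituting into the earlier binding gives w := branch(m,op(m,d),branch(1,op(m,d),op(m,d))).
Delete trivial equation 1 ≐ 1.
No equations remain and no clash or occurs-check failure arose, so a unifier exists.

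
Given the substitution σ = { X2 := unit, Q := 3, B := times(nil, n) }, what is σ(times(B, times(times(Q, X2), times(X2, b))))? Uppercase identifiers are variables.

Replace each occurrence of X2 with unit.
Replace each occurrence of Q with 3.
Replace each occurrence of B with times(nil, n).
Result: times(times(nil, n), times(times(3, unit), times(unit, b))).

times(times(nil, n), times(times(3, unit), times(unit, b)))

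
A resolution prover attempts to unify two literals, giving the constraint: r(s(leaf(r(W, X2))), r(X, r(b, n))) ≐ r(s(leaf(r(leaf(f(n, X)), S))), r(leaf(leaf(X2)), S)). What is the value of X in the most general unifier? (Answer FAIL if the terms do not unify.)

leaf(leaf(r(b, n)))

Decompose r/2: s(leaf(r(W, X2))) ≐ s(leaf(r(leaf(f(n, X)), S))),  r(X, r(b, n)) ≐ r(leaf(leaf(X2)), S).
Decompose s/1: leaf(r(W, X2)) ≐ leaf(r(leaf(f(n, X)), S)).
Decompose leaf/1: r(W, X2) ≐ r(leaf(f(n, X)), S).
Decompose r/2: W ≐ leaf(f(n, X)),  X2 ≐ S.
Bind W := leaf(f(n, X)); no other remaining equation mentions W.
Bind X2 := S; substituting into the remaining equation gives: r(X, r(b, n)) ≐ r(leaf(leaf(S)), S).
Decompose r/2: X ≐ leaf(leaf(S)),  r(b, n) ≐ S.
Bind X := leaf(leaf(S)); no other remaining equation mentions X. Substituting into the earlier binding gives W := leaf(f(n, leaf(leaf(S)))).
Bind S := r(b, n). Substituting into the earlier bindings gives W := leaf(f(n, leaf(leaf(r(b, n))))), X2 := r(b, n), X := leaf(leaf(r(b, n))).
MGU = { W -> leaf(f(n, leaf(leaf(r(b, n))))), X2 -> r(b, n), X -> leaf(leaf(r(b, n))), S -> r(b, n) }, so X -> leaf(leaf(r(b, n))).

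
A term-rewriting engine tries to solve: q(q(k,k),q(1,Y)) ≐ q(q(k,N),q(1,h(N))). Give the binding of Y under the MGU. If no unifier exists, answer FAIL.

h(k)

Decompose q/2: q(k,k) ≐ q(k,N),  q(1,Y) ≐ q(1,h(N)).
Decompose q/2: k ≐ k,  k ≐ N.
Delete trivial equation k ≐ k.
Bind N := k; substituting into the remaining equation gives: q(1,Y) ≐ q(1,h(k)).
Decompose q/2: 1 ≐ 1,  Y ≐ h(k).
Delete trivial equation 1 ≐ 1.
Bind Y := h(k).
MGU = { N := k, Y := h(k) }, so Y := h(k).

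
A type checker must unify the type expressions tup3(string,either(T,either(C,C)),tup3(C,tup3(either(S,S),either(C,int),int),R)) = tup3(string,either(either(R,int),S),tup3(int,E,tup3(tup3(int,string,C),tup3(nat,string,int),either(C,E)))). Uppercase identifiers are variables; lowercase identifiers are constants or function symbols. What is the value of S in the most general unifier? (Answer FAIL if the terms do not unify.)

either(int,int)

Decompose tup3/3: string = string,  either(T,either(C,C)) = either(either(R,int),S),  tup3(C,tup3(either(S,S),either(C,int),int),R) = tup3(int,E,tup3(tup3(int,string,C),tup3(nat,string,int),either(C,E))).
Delete trivial equation string = string.
Decompose either/2: T = either(R,int),  either(C,C) = S.
Bind T := either(R,int); no other remaining equation mentions T.
Bind S := either(C,C); substituting into the remaining equation gives: tup3(C,tup3(either(either(C,C),either(C,C)),either(C,int),int),R) = tup3(int,E,tup3(tup3(int,string,C),tup3(nat,string,int),either(C,E))).
Decompose tup3/3: C = int,  tup3(either(either(C,C),either(C,C)),either(C,int),int) = E,  R = tup3(tup3(int,string,C),tup3(nat,string,int),either(C,E)).
Bind C := int; substituting into the remaining equations gives: tup3(either(either(int,int),either(int,int)),either(int,int),int) = E,  R = tup3(tup3(int,string,int),tup3(nat,string,int),either(int,E)). Substituting into the earlier binding gives S := either(int,int).
Bind E := tup3(either(either(int,int),either(int,int)),either(int,int),int); substituting into the remaining equation gives: R = tup3(tup3(int,string,int),tup3(nat,string,int),either(int,tup3(either(either(int,int),either(int,int)),either(int,int),int))).
Bind R := tup3(tup3(int,string,int),tup3(nat,string,int),either(int,tup3(either(either(int,int),either(int,int)),either(int,int),int))). Substituting into the earlier binding gives T := either(tup3(tup3(int,string,int),tup3(nat,string,int),either(int,tup3(either(either(int,int),either(int,int)),either(int,int),int))),int).
MGU = { T ↦ either(tup3(tup3(int,string,int),tup3(nat,string,int),either(int,tup3(either(either(int,int),either(int,int)),either(int,int),int))),int), S ↦ either(int,int), C ↦ int, E ↦ tup3(either(either(int,int),either(int,int)),either(int,int),int), R ↦ tup3(tup3(int,string,int),tup3(nat,string,int),either(int,tup3(either(either(int,int),either(int,int)),either(int,int),int))) }, so S ↦ either(int,int).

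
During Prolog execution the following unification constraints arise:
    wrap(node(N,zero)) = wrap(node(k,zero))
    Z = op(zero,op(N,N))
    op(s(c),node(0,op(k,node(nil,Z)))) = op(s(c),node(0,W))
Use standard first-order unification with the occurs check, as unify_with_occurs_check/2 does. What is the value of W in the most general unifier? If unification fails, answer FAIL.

op(k,node(nil,op(zero,op(k,k))))

Decompose wrap/1: node(N,zero) = node(k,zero).
Decompose node/2: N = k,  zero = zero.
Bind N := k; substituting into the one remaining equation that mentions N gives: Z = op(zero,op(k,k)).
Delete trivial equation zero = zero.
Bind Z := op(zero,op(k,k)); substituting into the remaining equation gives: op(s(c),node(0,op(k,node(nil,op(zero,op(k,k)))))) = op(s(c),node(0,W)).
Decompose op/2: s(c) = s(c),  node(0,op(k,node(nil,op(zero,op(k,k))))) = node(0,W).
Delete trivial equation s(c) = s(c).
Decompose node/2: 0 = 0,  op(k,node(nil,op(zero,op(k,k)))) = W.
Delete trivial equation 0 = 0.
Bind W := op(k,node(nil,op(zero,op(k,k)))).
MGU = { N = k, Z = op(zero,op(k,k)), W = op(k,node(nil,op(zero,op(k,k)))) }, so W = op(k,node(nil,op(zero,op(k,k)))).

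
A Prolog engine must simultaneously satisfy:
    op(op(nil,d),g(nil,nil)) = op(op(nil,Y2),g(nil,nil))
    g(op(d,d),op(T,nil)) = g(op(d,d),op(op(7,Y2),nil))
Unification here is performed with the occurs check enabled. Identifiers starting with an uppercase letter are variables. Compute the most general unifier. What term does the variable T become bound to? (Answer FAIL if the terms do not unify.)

op(7,d)

Decompose op/2: op(nil,d) = op(nil,Y2),  g(nil,nil) = g(nil,nil).
Decompose op/2: nil = nil,  d = Y2.
Delete trivial equation nil = nil.
Bind Y2 := d; substituting into the one remaining equation that mentions Y2 gives: g(op(d,d),op(T,nil)) = g(op(d,d),op(op(7,d),nil)).
Delete trivial equation g(nil,nil) = g(nil,nil).
Decompose g/2: op(d,d) = op(d,d),  op(T,nil) = op(op(7,d),nil).
Delete trivial equation op(d,d) = op(d,d).
Decompose op/2: T = op(7,d),  nil = nil.
Bind T := op(7,d); no other remaining equation mentions T.
Delete trivial equation nil = nil.
MGU = { Y2 = d, T = op(7,d) }, so T = op(7,d).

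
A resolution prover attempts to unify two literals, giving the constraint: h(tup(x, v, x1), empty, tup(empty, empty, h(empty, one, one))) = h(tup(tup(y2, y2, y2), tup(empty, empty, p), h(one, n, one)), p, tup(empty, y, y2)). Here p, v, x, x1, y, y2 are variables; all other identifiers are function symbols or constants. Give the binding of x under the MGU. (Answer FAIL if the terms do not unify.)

tup(h(empty, one, one), h(empty, one, one), h(empty, one, one))

Decompose h/3: tup(x, v, x1) = tup(tup(y2, y2, y2), tup(empty, empty, p), h(one, n, one)),  empty = p,  tup(empty, empty, h(empty, one, one)) = tup(empty, y, y2).
Decompose tup/3: x = tup(y2, y2, y2),  v = tup(empty, empty, p),  x1 = h(one, n, one).
Bind x := tup(y2, y2, y2); no other remaining equation mentions x.
Bind v := tup(empty, empty, p); no other remaining equation mentions v.
Bind x1 := h(one, n, one); no other remaining equation mentions x1.
Bind p := empty; no other remaining equation mentions p. Substituting into the earlier binding gives v := tup(empty, empty, empty).
Decompose tup/3: empty = empty,  empty = y,  h(empty, one, one) = y2.
Delete trivial equation empty = empty.
Bind y := empty; no other remaining equation mentions y.
Bind y2 := h(empty, one, one). Substituting into the earlier binding gives x := tup(h(empty, one, one), h(empty, one, one), h(empty, one, one)).
MGU = { x ↦ tup(h(empty, one, one), h(empty, one, one), h(empty, one, one)), v ↦ tup(empty, empty, empty), x1 ↦ h(one, n, one), p ↦ empty, y ↦ empty, y2 ↦ h(empty, one, one) }, so x ↦ tup(h(empty, one, one), h(empty, one, one), h(empty, one, one)).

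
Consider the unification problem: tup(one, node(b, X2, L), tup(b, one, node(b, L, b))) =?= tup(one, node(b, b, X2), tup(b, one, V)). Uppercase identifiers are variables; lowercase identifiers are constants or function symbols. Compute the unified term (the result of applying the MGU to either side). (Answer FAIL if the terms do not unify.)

tup(one, node(b, b, b), tup(b, one, node(b, b, b)))

Decompose tup/3: one =?= one,  node(b, X2, L) =?= node(b, b, X2),  tup(b, one, node(b, L, b)) =?= tup(b, one, V).
Delete trivial equation one =?= one.
Decompose node/3: b =?= b,  X2 =?= b,  L =?= X2.
Delete trivial equation b =?= b.
Bind X2 := b; substituting into the one remaining equation that mentions X2 gives: L =?= b.
Bind L := b; substituting into the remaining equation gives: tup(b, one, node(b, b, b)) =?= tup(b, one, V).
Decompose tup/3: b =?= b,  one =?= one,  node(b, b, b) =?= V.
Delete trivial equation b =?= b.
Delete trivial equation one =?= one.
Bind V := node(b, b, b).
Applying the MGU to either side gives tup(one, node(b, b, b), tup(b, one, node(b, b, b))).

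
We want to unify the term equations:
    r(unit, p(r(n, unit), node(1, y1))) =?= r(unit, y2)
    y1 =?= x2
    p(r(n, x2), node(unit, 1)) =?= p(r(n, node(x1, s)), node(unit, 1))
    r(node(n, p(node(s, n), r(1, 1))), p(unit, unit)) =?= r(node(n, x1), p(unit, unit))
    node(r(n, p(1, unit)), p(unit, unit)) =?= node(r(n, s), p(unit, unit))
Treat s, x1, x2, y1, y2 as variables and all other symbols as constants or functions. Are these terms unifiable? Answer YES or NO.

Decompose r/2: unit =?= unit,  p(r(n, unit), node(1, y1)) =?= y2.
Delete trivial equation unit =?= unit.
Bind y2 := p(r(n, unit), node(1, y1)); no other remaining equation mentions y2.
Bind y1 := x2; no other remaining equation mentions y1. Substituting into the earlier binding gives y2 := p(r(n, unit), node(1, x2)).
Decompose p/2: r(n, x2) =?= r(n, node(x1, s)),  node(unit, 1) =?= node(unit, 1).
Decompose r/2: n =?= n,  x2 =?= node(x1, s).
Delete trivial equation n =?= n.
Bind x2 := node(x1, s); no other remaining equation mentions x2. Substituting into the earlier bindings gives y2 := p(r(n, unit), node(1, node(x1, s))), y1 := node(x1, s).
Delete trivial equation node(unit, 1) =?= node(unit, 1).
Decompose r/2: node(n, p(node(s, n), r(1, 1))) =?= node(n, x1),  p(unit, unit) =?= p(unit, unit).
Decompose node/2: n =?= n,  p(node(s, n), r(1, 1)) =?= x1.
Delete trivial equation n =?= n.
Bind x1 := p(node(s, n), r(1, 1)); no other remaining equation mentions x1. Substituting into the earlier bindings gives y2 := p(r(n, unit), node(1, node(p(node(s, n), r(1, 1)), s))), y1 := node(p(node(s, n), r(1, 1)), s), x2 := node(p(node(s, n), r(1, 1)), s).
Delete trivial equation p(unit, unit) =?= p(unit, unit).
Decompose node/2: r(n, p(1, unit)) =?= r(n, s),  p(unit, unit) =?= p(unit, unit).
Decompose r/2: n =?= n,  p(1, unit) =?= s.
Delete trivial equation n =?= n.
Bind s := p(1, unit); no other remaining equation mentions s. Substituting into the earlier bindings gives y2 := p(r(n, unit), node(1, node(p(node(p(1, unit), n), r(1, 1)), p(1, unit)))), y1 := node(p(node(p(1, unit), n), r(1, 1)), p(1, unit)), x2 := node(p(node(p(1, unit), n), r(1, 1)), p(1, unit)), x1 := p(node(p(1, unit), n), r(1, 1)).
Delete trivial equation p(unit, unit) =?= p(unit, unit).
No equations remain and no clash or occurs-check failure arose, so a unifier exists.

YES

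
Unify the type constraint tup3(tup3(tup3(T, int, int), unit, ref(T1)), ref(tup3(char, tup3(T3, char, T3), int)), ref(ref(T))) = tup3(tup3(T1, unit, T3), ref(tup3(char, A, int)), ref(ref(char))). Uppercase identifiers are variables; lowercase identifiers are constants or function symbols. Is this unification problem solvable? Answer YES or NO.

Decompose tup3/3: tup3(tup3(T, int, int), unit, ref(T1)) = tup3(T1, unit, T3),  ref(tup3(char, tup3(T3, char, T3), int)) = ref(tup3(char, A, int)),  ref(ref(T)) = ref(ref(char)).
Decompose tup3/3: tup3(T, int, int) = T1,  unit = unit,  ref(T1) = T3.
Bind T1 := tup3(T, int, int); substituting into the one remaining equation that mentions T1 gives: ref(tup3(T, int, int)) = T3.
Delete trivial equation unit = unit.
Bind T3 := ref(tup3(T, int, int)); substituting into the one remaining equation that mentions T3 gives: ref(tup3(char, tup3(ref(tup3(T, int, int)), char, ref(tup3(T, int, int))), int)) = ref(tup3(char, A, int)).
Decompose ref/1: tup3(char, tup3(ref(tup3(T, int, int)), char, ref(tup3(T, int, int))), int) = tup3(char, A, int).
Decompose tup3/3: char = char,  tup3(ref(tup3(T, int, int)), char, ref(tup3(T, int, int))) = A,  int = int.
Delete trivial equation char = char.
Bind A := tup3(ref(tup3(T, int, int)), char, ref(tup3(T, int, int))); no other remaining equation mentions A.
Delete trivial equation int = int.
Decompose ref/1: ref(T) = ref(char).
Decompose ref/1: T = char.
Bind T := char. Substituting into the earlier bindings gives T1 := tup3(char, int, int), T3 := ref(tup3(char, int, int)), A := tup3(ref(tup3(char, int, int)), char, ref(tup3(char, int, int))).
No equations remain and no clash or occurs-check failure arose, so a unifier exists.

YES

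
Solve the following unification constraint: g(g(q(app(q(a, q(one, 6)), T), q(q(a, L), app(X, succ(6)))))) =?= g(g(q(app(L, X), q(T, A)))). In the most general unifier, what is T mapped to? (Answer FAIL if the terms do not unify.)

q(a, q(a, q(one, 6)))

Decompose g/1: g(q(app(q(a, q(one, 6)), T), q(q(a, L), app(X, succ(6))))) =?= g(q(app(L, X), q(T, A))).
Decompose g/1: q(app(q(a, q(one, 6)), T), q(q(a, L), app(X, succ(6)))) =?= q(app(L, X), q(T, A)).
Decompose q/2: app(q(a, q(one, 6)), T) =?= app(L, X),  q(q(a, L), app(X, succ(6))) =?= q(T, A).
Decompose app/2: q(a, q(one, 6)) =?= L,  T =?= X.
Bind L := q(a, q(one, 6)); substituting into the one remaining equation that mentions L gives: q(q(a, q(a, q(one, 6))), app(X, succ(6))) =?= q(T, A).
Bind T := X; substituting into the remaining equation gives: q(q(a, q(a, q(one, 6))), app(X, succ(6))) =?= q(X, A).
Decompose q/2: q(a, q(a, q(one, 6))) =?= X,  app(X, succ(6)) =?= A.
Bind X := q(a, q(a, q(one, 6))); substituting into the remaining equation gives: app(q(a, q(a, q(one, 6))), succ(6)) =?= A. Substituting into the earlier binding gives T := q(a, q(a, q(one, 6))).
Bind A := app(q(a, q(a, q(one, 6))), succ(6)).
MGU = { L ↦ q(a, q(one, 6)), T ↦ q(a, q(a, q(one, 6))), X ↦ q(a, q(a, q(one, 6))), A ↦ app(q(a, q(a, q(one, 6))), succ(6)) }, so T ↦ q(a, q(a, q(one, 6))).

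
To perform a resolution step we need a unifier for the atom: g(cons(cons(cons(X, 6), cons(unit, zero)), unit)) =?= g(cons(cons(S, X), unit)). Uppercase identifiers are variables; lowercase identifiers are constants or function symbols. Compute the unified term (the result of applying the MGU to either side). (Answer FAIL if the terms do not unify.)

g(cons(cons(cons(cons(unit, zero), 6), cons(unit, zero)), unit))

Decompose g/1: cons(cons(cons(X, 6), cons(unit, zero)), unit) =?= cons(cons(S, X), unit).
Decompose cons/2: cons(cons(X, 6), cons(unit, zero)) =?= cons(S, X),  unit =?= unit.
Decompose cons/2: cons(X, 6) =?= S,  cons(unit, zero) =?= X.
Bind S := cons(X, 6); no other remaining equation mentions S.
Bind X := cons(unit, zero); no other remaining equation mentions X. Substituting into the earlier binding gives S := cons(cons(unit, zero), 6).
Delete trivial equation unit =?= unit.
Applying the MGU to either side gives g(cons(cons(cons(cons(unit, zero), 6), cons(unit, zero)), unit)).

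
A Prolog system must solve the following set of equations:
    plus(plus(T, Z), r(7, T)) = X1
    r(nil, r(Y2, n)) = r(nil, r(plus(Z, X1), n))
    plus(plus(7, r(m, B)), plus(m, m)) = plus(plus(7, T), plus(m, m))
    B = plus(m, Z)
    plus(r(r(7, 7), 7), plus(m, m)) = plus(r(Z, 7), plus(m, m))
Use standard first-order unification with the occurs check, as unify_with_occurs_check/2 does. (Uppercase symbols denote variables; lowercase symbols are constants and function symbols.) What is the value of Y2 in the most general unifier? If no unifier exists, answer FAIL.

plus(r(7, 7), plus(plus(r(m, plus(m, r(7, 7))), r(7, 7)), r(7, r(m, plus(m, r(7, 7))))))

Bind X1 := plus(plus(T, Z), r(7, T)); substituting into the one remaining equation that mentions X1 gives: r(nil, r(Y2, n)) = r(nil, r(plus(Z, plus(plus(T, Z), r(7, T))), n)).
Decompose r/2: nil = nil,  r(Y2, n) = r(plus(Z, plus(plus(T, Z), r(7, T))), n).
Delete trivial equation nil = nil.
Decompose r/2: Y2 = plus(Z, plus(plus(T, Z), r(7, T))),  n = n.
Bind Y2 := plus(Z, plus(plus(T, Z), r(7, T))); no other remaining equation mentions Y2.
Delete trivial equation n = n.
Decompose plus/2: plus(7, r(m, B)) = plus(7, T),  plus(m, m) = plus(m, m).
Decompose plus/2: 7 = 7,  r(m, B) = T.
Delete trivial equation 7 = 7.
Bind T := r(m, B); no other remaining equation mentions T. Substituting into the earlier bindings gives X1 := plus(plus(r(m, B), Z), r(7, r(m, B))), Y2 := plus(Z, plus(plus(r(m, B), Z), r(7, r(m, B)))).
Delete trivial equation plus(m, m) = plus(m, m).
Bind B := plus(m, Z); no other remaining equation mentions B. Substituting into the earlier bindings gives X1 := plus(plus(r(m, plus(m, Z)), Z), r(7, r(m, plus(m, Z)))), Y2 := plus(Z, plus(plus(r(m, plus(m, Z)), Z), r(7, r(m, plus(m, Z))))), T := r(m, plus(m, Z)).
Decompose plus/2: r(r(7, 7), 7) = r(Z, 7),  plus(m, m) = plus(m, m).
Decompose r/2: r(7, 7) = Z,  7 = 7.
Bind Z := r(7, 7); no other remaining equation mentions Z. Substituting into the earlier bindings gives X1 := plus(plus(r(m, plus(m, r(7, 7))), r(7, 7)), r(7, r(m, plus(m, r(7, 7))))), Y2 := plus(r(7, 7), plus(plus(r(m, plus(m, r(7, 7))), r(7, 7)), r(7, r(m, plus(m, r(7, 7)))))), T := r(m, plus(m, r(7, 7))), B := plus(m, r(7, 7)).
Delete trivial equation 7 = 7.
Delete trivial equation plus(m, m) = plus(m, m).
MGU = { X1 -> plus(plus(r(m, plus(m, r(7, 7))), r(7, 7)), r(7, r(m, plus(m, r(7, 7))))), Y2 -> plus(r(7, 7), plus(plus(r(m, plus(m, r(7, 7))), r(7, 7)), r(7, r(m, plus(m, r(7, 7)))))), T -> r(m, plus(m, r(7, 7))), B -> plus(m, r(7, 7)), Z -> r(7, 7) }, so Y2 -> plus(r(7, 7), plus(plus(r(m, plus(m, r(7, 7))), r(7, 7)), r(7, r(m, plus(m, r(7, 7)))))).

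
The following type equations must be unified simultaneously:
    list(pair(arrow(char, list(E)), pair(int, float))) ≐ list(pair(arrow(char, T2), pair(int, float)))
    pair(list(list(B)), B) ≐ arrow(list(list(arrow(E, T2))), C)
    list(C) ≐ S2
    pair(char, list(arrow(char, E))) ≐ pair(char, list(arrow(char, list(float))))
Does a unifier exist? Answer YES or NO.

NO

Decompose list/1: pair(arrow(char, list(E)), pair(int, float)) ≐ pair(arrow(char, T2), pair(int, float)).
Decompose pair/2: arrow(char, list(E)) ≐ arrow(char, T2),  pair(int, float) ≐ pair(int, float).
Decompose arrow/2: char ≐ char,  list(E) ≐ T2.
Delete trivial equation char ≐ char.
Bind T2 := list(E); substituting into the one remaining equation that mentions T2 gives: pair(list(list(B)), B) ≐ arrow(list(list(arrow(E, list(E)))), C).
Delete trivial equation pair(int, float) ≐ pair(int, float).
Clash: head symbols differ (pair/2 vs arrow/2); no unifier exists.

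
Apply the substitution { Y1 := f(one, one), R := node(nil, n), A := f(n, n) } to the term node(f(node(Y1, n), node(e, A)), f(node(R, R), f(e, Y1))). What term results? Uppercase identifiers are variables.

node(f(node(f(one, one), n), node(e, f(n, n))), f(node(node(nil, n), node(nil, n)), f(e, f(one, one))))

Replace each occurrence of Y1 with f(one, one).
Replace each occurrence of R with node(nil, n).
Replace each occurrence of A with f(n, n).
Result: node(f(node(f(one, one), n), node(e, f(n, n))), f(node(node(nil, n), node(nil, n)), f(e, f(one, one)))).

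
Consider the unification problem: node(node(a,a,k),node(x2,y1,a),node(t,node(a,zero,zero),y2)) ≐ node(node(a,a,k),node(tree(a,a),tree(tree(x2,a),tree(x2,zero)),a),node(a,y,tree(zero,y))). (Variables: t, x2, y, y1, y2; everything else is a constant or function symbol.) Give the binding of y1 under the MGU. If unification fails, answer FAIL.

tree(tree(tree(a,a),a),tree(tree(a,a),zero))

Decompose node/3: node(a,a,k) ≐ node(a,a,k),  node(x2,y1,a) ≐ node(tree(a,a),tree(tree(x2,a),tree(x2,zero)),a),  node(t,node(a,zero,zero),y2) ≐ node(a,y,tree(zero,y)).
Delete trivial equation node(a,a,k) ≐ node(a,a,k).
Decompose node/3: x2 ≐ tree(a,a),  y1 ≐ tree(tree(x2,a),tree(x2,zero)),  a ≐ a.
Bind x2 := tree(a,a); substituting into the one remaining equation that mentions x2 gives: y1 ≐ tree(tree(tree(a,a),a),tree(tree(a,a),zero)).
Bind y1 := tree(tree(tree(a,a),a),tree(tree(a,a),zero)); no other remaining equation mentions y1.
Delete trivial equation a ≐ a.
Decompose node/3: t ≐ a,  node(a,zero,zero) ≐ y,  y2 ≐ tree(zero,y).
Bind t := a; no other remaining equation mentions t.
Bind y := node(a,zero,zero); substituting into the remaining equation gives: y2 ≐ tree(zero,node(a,zero,zero)).
Bind y2 := tree(zero,node(a,zero,zero)).
MGU = { x2 -> tree(a,a), y1 -> tree(tree(tree(a,a),a),tree(tree(a,a),zero)), t -> a, y -> node(a,zero,zero), y2 -> tree(zero,node(a,zero,zero)) }, so y1 -> tree(tree(tree(a,a),a),tree(tree(a,a),zero)).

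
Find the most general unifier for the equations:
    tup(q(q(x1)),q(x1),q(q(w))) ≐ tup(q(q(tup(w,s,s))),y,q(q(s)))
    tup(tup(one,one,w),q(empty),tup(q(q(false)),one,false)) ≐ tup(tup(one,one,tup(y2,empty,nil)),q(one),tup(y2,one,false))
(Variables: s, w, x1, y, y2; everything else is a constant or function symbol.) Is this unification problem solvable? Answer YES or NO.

Decompose tup/3: q(q(x1)) ≐ q(q(tup(w,s,s))),  q(x1) ≐ y,  q(q(w)) ≐ q(q(s)).
Decompose q/1: q(x1) ≐ q(tup(w,s,s)).
Decompose q/1: x1 ≐ tup(w,s,s).
Bind x1 := tup(w,s,s); substituting into the one remaining equation that mentions x1 gives: q(tup(w,s,s)) ≐ y.
Bind y := q(tup(w,s,s)); no other remaining equation mentions y.
Decompose q/1: q(w) ≐ q(s).
Decompose q/1: w ≐ s.
Bind w := s; substituting into the remaining equation gives: tup(tup(one,one,s),q(empty),tup(q(q(false)),one,false)) ≐ tup(tup(one,one,tup(y2,empty,nil)),q(one),tup(y2,one,false)). Substituting into the earlier bindings gives x1 := tup(s,s,s), y := q(tup(s,s,s)).
Decompose tup/3: tup(one,one,s) ≐ tup(one,one,tup(y2,empty,nil)),  q(empty) ≐ q(one),  tup(q(q(false)),one,false) ≐ tup(y2,one,false).
Decompose tup/3: one ≐ one,  one ≐ one,  s ≐ tup(y2,empty,nil).
Delete trivial equation one ≐ one.
Delete trivial equation one ≐ one.
Bind s := tup(y2,empty,nil); no other remaining equation mentions s. Substituting into the earlier bindings gives x1 := tup(tup(y2,empty,nil),tup(y2,empty,nil),tup(y2,empty,nil)), y := q(tup(tup(y2,empty,nil),tup(y2,empty,nil),tup(y2,empty,nil))), w := tup(y2,empty,nil).
Decompose q/1: empty ≐ one.
Clash: constants empty and one differ; no unifier exists.

NO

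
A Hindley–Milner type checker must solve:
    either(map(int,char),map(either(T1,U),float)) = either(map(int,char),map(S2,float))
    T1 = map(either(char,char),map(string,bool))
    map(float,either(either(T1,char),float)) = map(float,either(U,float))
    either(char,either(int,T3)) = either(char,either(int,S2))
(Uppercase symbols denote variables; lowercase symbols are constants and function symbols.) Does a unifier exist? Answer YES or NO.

Decompose either/2: map(int,char) = map(int,char),  map(either(T1,U),float) = map(S2,float).
Delete trivial equation map(int,char) = map(int,char).
Decompose map/2: either(T1,U) = S2,  float = float.
Bind S2 := either(T1,U); substituting into the one remaining equation that mentions S2 gives: either(char,either(int,T3)) = either(char,either(int,either(T1,U))).
Delete trivial equation float = float.
Bind T1 := map(either(char,char),map(string,bool)); substituting into the remaining equations gives: map(float,either(either(map(either(char,char),map(string,bool)),char),float)) = map(float,either(U,float)),  either(char,either(int,T3)) = either(char,either(int,either(map(either(char,char),map(string,bool)),U))). Substituting into the earlier binding gives S2 := either(map(either(char,char),map(string,bool)),U).
Decompose map/2: float = float,  either(either(map(either(char,char),map(string,bool)),char),float) = either(U,float).
Delete trivial equation float = float.
Decompose either/2: either(map(either(char,char),map(string,bool)),char) = U,  float = float.
Bind U := either(map(either(char,char),map(string,bool)),char); substituting into the one remaining equation that mentions U gives: either(char,either(int,T3)) = either(char,either(int,either(map(either(char,char),map(string,bool)),either(map(either(char,char),map(string,bool)),char)))). Substituting into the earlier binding gives S2 := either(map(either(char,char),map(string,bool)),either(map(either(char,char),map(string,bool)),char)).
Delete trivial equation float = float.
Decompose either/2: char = char,  either(int,T3) = either(int,either(map(either(char,char),map(string,bool)),either(map(either(char,char),map(string,bool)),char))).
Delete trivial equation char = char.
Decompose either/2: int = int,  T3 = either(map(either(char,char),map(string,bool)),either(map(either(char,char),map(string,bool)),char)).
Delete trivial equation int = int.
Bind T3 := either(map(either(char,char),map(string,bool)),either(map(either(char,char),map(string,bool)),char)).
No equations remain and no clash or occurs-check failure arose, so a unifier exists.

YES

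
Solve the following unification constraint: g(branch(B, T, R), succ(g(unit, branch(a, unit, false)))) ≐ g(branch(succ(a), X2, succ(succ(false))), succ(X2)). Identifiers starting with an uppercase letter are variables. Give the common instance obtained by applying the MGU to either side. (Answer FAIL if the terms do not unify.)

Decompose g/2: branch(B, T, R) ≐ branch(succ(a), X2, succ(succ(false))),  succ(g(unit, branch(a, unit, false))) ≐ succ(X2).
Decompose branch/3: B ≐ succ(a),  T ≐ X2,  R ≐ succ(succ(false)).
Bind B := succ(a); no other remaining equation mentions B.
Bind T := X2; no other remaining equation mentions T.
Bind R := succ(succ(false)); no other remaining equation mentions R.
Decompose succ/1: g(unit, branch(a, unit, false)) ≐ X2.
Bind X2 := g(unit, branch(a, unit, false)). Substituting into the earlier binding gives T := g(unit, branch(a, unit, false)).
Applying the MGU to either side gives g(branch(succ(a), g(unit, branch(a, unit, false)), succ(succ(false))), succ(g(unit, branch(a, unit, false)))).

g(branch(succ(a), g(unit, branch(a, unit, false)), succ(succ(false))), succ(g(unit, branch(a, unit, false))))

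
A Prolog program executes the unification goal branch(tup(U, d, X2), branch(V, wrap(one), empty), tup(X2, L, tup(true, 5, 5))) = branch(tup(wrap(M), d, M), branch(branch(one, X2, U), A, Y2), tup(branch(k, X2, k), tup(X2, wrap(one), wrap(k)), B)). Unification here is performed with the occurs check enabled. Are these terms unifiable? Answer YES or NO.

Decompose branch/3: tup(U, d, X2) = tup(wrap(M), d, M),  branch(V, wrap(one), empty) = branch(branch(one, X2, U), A, Y2),  tup(X2, L, tup(true, 5, 5)) = tup(branch(k, X2, k), tup(X2, wrap(one), wrap(k)), B).
Decompose tup/3: U = wrap(M),  d = d,  X2 = M.
Bind U := wrap(M); substituting into the one remaining equation that mentions U gives: branch(V, wrap(one), empty) = branch(branch(one, X2, wrap(M)), A, Y2).
Delete trivial equation d = d.
Bind X2 := M; substituting into the remaining equations gives: branch(V, wrap(one), empty) = branch(branch(one, M, wrap(M)), A, Y2),  tup(M, L, tup(true, 5, 5)) = tup(branch(k, M, k), tup(M, wrap(one), wrap(k)), B).
Decompose branch/3: V = branch(one, M, wrap(M)),  wrap(one) = A,  empty = Y2.
Bind V := branch(one, M, wrap(M)); no other remaining equation mentions V.
Bind A := wrap(one); no other remaining equation mentions A.
Bind Y2 := empty; no other remaining equation mentions Y2.
Decompose tup/3: M = branch(k, M, k),  L = tup(M, wrap(one), wrap(k)),  tup(true, 5, 5) = B.
Occurs check fails: M occurs in branch(k, M, k); the equation M = branch(k, M, k) has no finite solution.

NO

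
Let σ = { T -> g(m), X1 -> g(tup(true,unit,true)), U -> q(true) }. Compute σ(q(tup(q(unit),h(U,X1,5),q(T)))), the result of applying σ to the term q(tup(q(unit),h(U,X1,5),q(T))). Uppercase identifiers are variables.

Replace each occurrence of T with g(m).
Replace each occurrence of X1 with g(tup(true,unit,true)).
Replace each occurrence of U with q(true).
Result: q(tup(q(unit),h(q(true),g(tup(true,unit,true)),5),q(g(m)))).

q(tup(q(unit),h(q(true),g(tup(true,unit,true)),5),q(g(m))))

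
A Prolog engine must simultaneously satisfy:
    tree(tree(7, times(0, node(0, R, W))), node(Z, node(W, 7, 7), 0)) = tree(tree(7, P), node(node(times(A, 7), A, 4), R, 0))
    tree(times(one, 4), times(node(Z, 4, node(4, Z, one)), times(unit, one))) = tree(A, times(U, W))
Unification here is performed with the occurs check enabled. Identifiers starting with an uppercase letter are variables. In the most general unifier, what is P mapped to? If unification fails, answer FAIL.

Decompose tree/2: tree(7, times(0, node(0, R, W))) = tree(7, P),  node(Z, node(W, 7, 7), 0) = node(node(times(A, 7), A, 4), R, 0).
Decompose tree/2: 7 = 7,  times(0, node(0, R, W)) = P.
Delete trivial equation 7 = 7.
Bind P := times(0, node(0, R, W)); no other remaining equation mentions P.
Decompose node/3: Z = node(times(A, 7), A, 4),  node(W, 7, 7) = R,  0 = 0.
Bind Z := node(times(A, 7), A, 4); substituting into the one remaining equation that mentions Z gives: tree(times(one, 4), times(node(node(times(A, 7), A, 4), 4, node(4, node(times(A, 7), A, 4), one)), times(unit, one))) = tree(A, times(U, W)).
Bind R := node(W, 7, 7); no other remaining equation mentions R. Substituting into the earlier binding gives P := times(0, node(0, node(W, 7, 7), W)).
Delete trivial equation 0 = 0.
Decompose tree/2: times(one, 4) = A,  times(node(node(times(A, 7), A, 4), 4, node(4, node(times(A, 7), A, 4), one)), times(unit, one)) = times(U, W).
Bind A := times(one, 4); substituting into the remaining equation gives: times(node(node(times(times(one, 4), 7), times(one, 4), 4), 4, node(4, node(times(times(one, 4), 7), times(one, 4), 4), one)), times(unit, one)) = times(U, W). Substituting into the earlier binding gives Z := node(times(times(one, 4), 7), times(one, 4), 4).
Decompose times/2: node(node(times(times(one, 4), 7), times(one, 4), 4), 4, node(4, node(times(times(one, 4), 7), times(one, 4), 4), one)) = U,  times(unit, one) = W.
Bind U := node(node(times(times(one, 4), 7), times(one, 4), 4), 4, node(4, node(times(times(one, 4), 7), times(one, 4), 4), one)); no other remaining equation mentions U.
Bind W := times(unit, one). Substituting into the earlier bindings gives P := times(0, node(0, node(times(unit, one), 7, 7), times(unit, one))), R := node(times(unit, one), 7, 7).
MGU = { P = times(0, node(0, node(times(unit, one), 7, 7), times(unit, one))), Z = node(times(times(one, 4), 7), times(one, 4), 4), R = node(times(unit, one), 7, 7), A = times(one, 4), U = node(node(times(times(one, 4), 7), times(one, 4), 4), 4, node(4, node(times(times(one, 4), 7), times(one, 4), 4), one)), W = times(unit, one) }, so P = times(0, node(0, node(times(unit, one), 7, 7), times(unit, one))).

times(0, node(0, node(times(unit, one), 7, 7), times(unit, one)))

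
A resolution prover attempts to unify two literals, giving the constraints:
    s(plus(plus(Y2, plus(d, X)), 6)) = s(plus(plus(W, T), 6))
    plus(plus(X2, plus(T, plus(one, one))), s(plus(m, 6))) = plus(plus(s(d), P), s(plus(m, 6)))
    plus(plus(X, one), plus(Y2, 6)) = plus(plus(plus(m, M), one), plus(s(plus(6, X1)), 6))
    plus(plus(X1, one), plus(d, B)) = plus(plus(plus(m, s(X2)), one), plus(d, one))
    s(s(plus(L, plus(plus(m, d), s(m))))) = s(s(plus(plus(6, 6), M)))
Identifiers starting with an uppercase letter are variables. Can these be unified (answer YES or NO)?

Decompose s/1: plus(plus(Y2, plus(d, X)), 6) = plus(plus(W, T), 6).
Decompose plus/2: plus(Y2, plus(d, X)) = plus(W, T),  6 = 6.
Decompose plus/2: Y2 = W,  plus(d, X) = T.
Bind Y2 := W; substituting into the one remaining equation that mentions Y2 gives: plus(plus(X, one), plus(W, 6)) = plus(plus(plus(m, M), one), plus(s(plus(6, X1)), 6)).
Bind T := plus(d, X); substituting into the one remaining equation that mentions T gives: plus(plus(X2, plus(plus(d, X), plus(one, one))), s(plus(m, 6))) = plus(plus(s(d), P), s(plus(m, 6))).
Delete trivial equation 6 = 6.
Decompose plus/2: plus(X2, plus(plus(d, X), plus(one, one))) = plus(s(d), P),  s(plus(m, 6)) = s(plus(m, 6)).
Decompose plus/2: X2 = s(d),  plus(plus(d, X), plus(one, one)) = P.
Bind X2 := s(d); substituting into the one remaining equation that mentions X2 gives: plus(plus(X1, one), plus(d, B)) = plus(plus(plus(m, s(s(d))), one), plus(d, one)).
Bind P := plus(plus(d, X), plus(one, one)); no other remaining equation mentions P.
Delete trivial equation s(plus(m, 6)) = s(plus(m, 6)).
Decompose plus/2: plus(X, one) = plus(plus(m, M), one),  plus(W, 6) = plus(s(plus(6, X1)), 6).
Decompose plus/2: X = plus(m, M),  one = one.
Bind X := plus(m, M); no other remaining equation mentions X. Substituting into the earlier bindings gives T := plus(d, plus(m, M)), P := plus(plus(d, plus(m, M)), plus(one, one)).
Delete trivial equation one = one.
Decompose plus/2: W = s(plus(6, X1)),  6 = 6.
Bind W := s(plus(6, X1)); no other remaining equation mentions W. Substituting into the earlier binding gives Y2 := s(plus(6, X1)).
Delete trivial equation 6 = 6.
Decompose plus/2: plus(X1, one) = plus(plus(m, s(s(d))), one),  plus(d, B) = plus(d, one).
Decompose plus/2: X1 = plus(m, s(s(d))),  one = one.
Bind X1 := plus(m, s(s(d))); no other remaining equation mentions X1. Substituting into the earlier bindings gives Y2 := s(plus(6, plus(m, s(s(d))))), W := s(plus(6, plus(m, s(s(d))))).
Delete trivial equation one = one.
Decompose plus/2: d = d,  B = one.
Delete trivial equation d = d.
Bind B := one; no other remaining equation mentions B.
Decompose s/1: s(plus(L, plus(plus(m, d), s(m)))) = s(plus(plus(6, 6), M)).
Decompose s/1: plus(L, plus(plus(m, d), s(m))) = plus(plus(6, 6), M).
Decompose plus/2: L = plus(6, 6),  plus(plus(m, d), s(m)) = M.
Bind L := plus(6, 6); no other remaining equation mentions L.
Bind M := plus(plus(m, d), s(m)). Substituting into the earlier bindings gives T := plus(d, plus(m, plus(plus(m, d), s(m)))), P := plus(plus(d, plus(m, plus(plus(m, d), s(m)))), plus(one, one)), X := plus(m, plus(plus(m, d), s(m))).
No equations remain and no clash or occurs-check failure arose, so a unifier exists.

YES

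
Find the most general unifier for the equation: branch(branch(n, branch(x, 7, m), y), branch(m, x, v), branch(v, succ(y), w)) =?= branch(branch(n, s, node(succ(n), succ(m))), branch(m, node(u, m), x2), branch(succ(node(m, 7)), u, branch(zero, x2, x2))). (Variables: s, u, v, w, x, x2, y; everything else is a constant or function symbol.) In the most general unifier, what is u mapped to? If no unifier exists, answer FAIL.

succ(node(succ(n), succ(m)))

Decompose branch/3: branch(n, branch(x, 7, m), y) =?= branch(n, s, node(succ(n), succ(m))),  branch(m, x, v) =?= branch(m, node(u, m), x2),  branch(v, succ(y), w) =?= branch(succ(node(m, 7)), u, branch(zero, x2, x2)).
Decompose branch/3: n =?= n,  branch(x, 7, m) =?= s,  y =?= node(succ(n), succ(m)).
Delete trivial equation n =?= n.
Bind s := branch(x, 7, m); no other remaining equation mentions s.
Bind y := node(succ(n), succ(m)); substituting into the one remaining equation that mentions y gives: branch(v, succ(node(succ(n), succ(m))), w) =?= branch(succ(node(m, 7)), u, branch(zero, x2, x2)).
Decompose branch/3: m =?= m,  x =?= node(u, m),  v =?= x2.
Delete trivial equation m =?= m.
Bind x := node(u, m); no other remaining equation mentions x. Substituting into the earlier binding gives s := branch(node(u, m), 7, m).
Bind v := x2; substituting into the remaining equation gives: branch(x2, succ(node(succ(n), succ(m))), w) =?= branch(succ(node(m, 7)), u, branch(zero, x2, x2)).
Decompose branch/3: x2 =?= succ(node(m, 7)),  succ(node(succ(n), succ(m))) =?= u,  w =?= branch(zero, x2, x2).
Bind x2 := succ(node(m, 7)); substituting into the one remaining equation that mentions x2 gives: w =?= branch(zero, succ(node(m, 7)), succ(node(m, 7))). Substituting into the earlier binding gives v := succ(node(m, 7)).
Bind u := succ(node(succ(n), succ(m))); no other remaining equation mentions u. Substituting into the earlier bindings gives s := branch(node(succ(node(succ(n), succ(m))), m), 7, m), x := node(succ(node(succ(n), succ(m))), m).
Bind w := branch(zero, succ(node(m, 7)), succ(node(m, 7))).
MGU = { s := branch(node(succ(node(succ(n), succ(m))), m), 7, m), y := node(succ(n), succ(m)), x := node(succ(node(succ(n), succ(m))), m), v := succ(node(m, 7)), x2 := succ(node(m, 7)), u := succ(node(succ(n), succ(m))), w := branch(zero, succ(node(m, 7)), succ(node(m, 7))) }, so u := succ(node(succ(n), succ(m))).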